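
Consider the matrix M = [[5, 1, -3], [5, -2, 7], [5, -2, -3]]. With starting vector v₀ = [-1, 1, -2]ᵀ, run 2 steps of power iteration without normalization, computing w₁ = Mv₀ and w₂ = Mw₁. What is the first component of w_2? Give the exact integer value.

w1 = Mv₀ = (2, -21, -1)
w2 = Mw1 = (-8, 45, 55)
The requested component of w2 is -8.

-8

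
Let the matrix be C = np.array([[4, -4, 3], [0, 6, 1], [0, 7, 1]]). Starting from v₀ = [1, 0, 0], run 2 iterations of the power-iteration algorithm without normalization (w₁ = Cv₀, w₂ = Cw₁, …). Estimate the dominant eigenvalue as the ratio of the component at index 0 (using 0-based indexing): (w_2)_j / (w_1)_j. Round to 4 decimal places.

λ ≈ 4.0000

w1 = Cv₀ = (4·1 + (-4)·0 + 3·0; 0·1 + 6·0 + 1·0; 0·1 + 7·0 + 1·0) = (4, 0, 0)
w2 = Cw1 = (4·4 + (-4)·0 + 3·0; 0·4 + 6·0 + 1·0; 0·4 + 7·0 + 1·0) = (16, 0, 0)
Ratio at component: 16 / 4 = 4.0000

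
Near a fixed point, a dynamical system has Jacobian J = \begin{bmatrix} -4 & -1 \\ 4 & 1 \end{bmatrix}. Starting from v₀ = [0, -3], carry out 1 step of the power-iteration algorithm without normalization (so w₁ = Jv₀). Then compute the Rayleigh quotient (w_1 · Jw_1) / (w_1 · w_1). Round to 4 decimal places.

-3.0000

w1 = Jv₀ = ((-4)·0 + (-1)·(-3); 4·0 + 1·(-3)) = (3, -3)
Jw1 = (-9, 9)
w1·Jw1 = 3·(-9) + (-3)·9 = -54; w1·w1 = 3·3 + (-3)·(-3) = 18
λ ≈ -54/18 = -3.0000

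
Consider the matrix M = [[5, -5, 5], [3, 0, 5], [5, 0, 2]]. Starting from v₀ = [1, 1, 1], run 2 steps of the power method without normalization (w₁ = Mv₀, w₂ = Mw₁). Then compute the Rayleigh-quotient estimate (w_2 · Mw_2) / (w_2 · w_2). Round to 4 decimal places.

w1 = Mv₀ = (5, 8, 7)
w2 = Mw1 = (20, 50, 39)
Mw2 = (45, 255, 178)
w2·Mw2 = 20·45 + 50·255 + 39·178 = 20592; w2·w2 = 20·20 + 50·50 + 39·39 = 4421
λ ≈ 20592/4421 = 4.6578

λ ≈ 4.6578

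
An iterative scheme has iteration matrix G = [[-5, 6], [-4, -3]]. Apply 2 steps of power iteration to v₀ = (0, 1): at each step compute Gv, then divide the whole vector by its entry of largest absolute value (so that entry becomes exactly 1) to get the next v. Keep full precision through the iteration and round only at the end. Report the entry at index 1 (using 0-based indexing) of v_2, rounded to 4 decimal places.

Gv0 = (6.00000, -3.00000); divide by 6.00000 → v1 = (1.00000, -0.50000)
Gv1 = (-8.00000, -2.50000); divide by -8.00000 → v2 = (1.00000, 0.31250)
Requested entry of v2: -15/-48 = 0.3125

0.3125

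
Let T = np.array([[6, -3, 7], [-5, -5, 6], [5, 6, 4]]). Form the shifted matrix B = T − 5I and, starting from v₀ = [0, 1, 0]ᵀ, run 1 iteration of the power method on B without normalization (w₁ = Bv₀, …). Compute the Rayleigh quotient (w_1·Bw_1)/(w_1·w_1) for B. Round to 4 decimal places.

μ ≈ -15.1931

B = T − 5I has rows (1, -3, 7); (-5, -10, 6); (5, 6, -1)
w1 = Bv₀ = (1·0 + (-3)·1 + 7·0; (-5)·0 + (-10)·1 + 6·0; 5·0 + 6·1 + (-1)·0) = (-3, -10, 6)
Bw1 = (69, 151, -81)
w1·Bw1 = -2203; w1·w1 = 145; μ ≈ -2203/145 = -15.1931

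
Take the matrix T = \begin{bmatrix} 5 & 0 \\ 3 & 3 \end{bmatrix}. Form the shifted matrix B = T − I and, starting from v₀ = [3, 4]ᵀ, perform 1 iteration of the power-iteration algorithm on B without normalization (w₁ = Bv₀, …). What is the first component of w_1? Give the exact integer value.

B = T − I has rows (4, 0); (3, 2)
w1 = Bv₀ = (4·3 + 0·4; 3·3 + 2·4) = (12, 17)
Requested component of w1: 12

12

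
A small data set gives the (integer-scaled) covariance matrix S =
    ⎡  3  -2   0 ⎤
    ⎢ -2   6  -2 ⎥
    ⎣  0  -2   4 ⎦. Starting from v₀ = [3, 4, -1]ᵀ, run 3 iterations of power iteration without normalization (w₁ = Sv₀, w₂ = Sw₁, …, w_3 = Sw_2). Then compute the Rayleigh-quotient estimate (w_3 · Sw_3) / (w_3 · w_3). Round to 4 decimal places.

w1 = Sv₀ = (1, 20, -12)
w2 = Sw1 = (-37, 142, -88)
w3 = Sw2 = (-395, 1102, -636)
Sw3 = (-3389, 8674, -4748)
w3·Sw3 = (-395)·(-3389) + 1102·8674 + (-636)·(-4748) = 13917131; w3·w3 = (-395)·(-395) + 1102·1102 + (-636)·(-636) = 1774925
λ ≈ 13917131/1774925 = 7.8410

7.8410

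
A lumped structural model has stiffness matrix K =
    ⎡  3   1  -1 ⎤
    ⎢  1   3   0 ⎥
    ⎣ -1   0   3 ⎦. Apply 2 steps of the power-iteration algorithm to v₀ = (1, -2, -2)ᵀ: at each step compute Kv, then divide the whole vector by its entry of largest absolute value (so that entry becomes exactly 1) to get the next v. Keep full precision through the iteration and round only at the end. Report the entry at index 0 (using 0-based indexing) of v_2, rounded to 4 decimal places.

Kv0 = (3.00000, -5.00000, -7.00000); divide by -7.00000 → v1 = (-0.42857, 0.71429, 1.00000)
Kv1 = (-1.57143, 1.71429, 3.42857); divide by 3.42857 → v2 = (-0.45833, 0.50000, 1.00000)
Requested entry of v2: 11/-24 = -0.4583

-0.4583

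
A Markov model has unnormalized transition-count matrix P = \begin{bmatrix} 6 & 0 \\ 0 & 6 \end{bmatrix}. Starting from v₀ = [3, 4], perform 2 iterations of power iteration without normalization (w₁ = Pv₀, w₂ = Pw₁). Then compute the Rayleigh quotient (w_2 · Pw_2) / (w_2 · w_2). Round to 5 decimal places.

w1 = Pv₀ = (18, 24)
w2 = Pw1 = (108, 144)
Pw2 = (648, 864)
w2·Pw2 = 108·648 + 144·864 = 194400; w2·w2 = 108·108 + 144·144 = 32400
λ ≈ 194400/32400 = 6.00000

6.00000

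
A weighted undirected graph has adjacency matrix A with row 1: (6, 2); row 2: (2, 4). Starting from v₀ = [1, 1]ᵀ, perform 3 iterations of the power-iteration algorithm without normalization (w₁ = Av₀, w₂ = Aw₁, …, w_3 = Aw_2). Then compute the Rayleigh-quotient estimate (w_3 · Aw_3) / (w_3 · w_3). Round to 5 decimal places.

7.23529

w1 = Av₀ = (8, 6)
w2 = Aw1 = (60, 40)
w3 = Aw2 = (440, 280)
Aw3 = (3200, 2000)
w3·Aw3 = 440·3200 + 280·2000 = 1968000; w3·w3 = 440·440 + 280·280 = 272000
λ ≈ 1968000/272000 = 7.23529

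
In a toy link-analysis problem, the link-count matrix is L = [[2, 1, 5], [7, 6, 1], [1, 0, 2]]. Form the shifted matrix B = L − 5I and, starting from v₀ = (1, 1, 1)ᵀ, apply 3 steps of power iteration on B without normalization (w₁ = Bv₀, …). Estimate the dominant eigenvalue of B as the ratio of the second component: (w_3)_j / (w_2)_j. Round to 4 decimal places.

μ ≈ -1.1786

B = L − 5I has rows (-3, 1, 5); (7, 1, 1); (1, 0, -3)
w1 = Bv₀ = (3, 9, -2)
w2 = Bw1 = (-10, 28, 9)
w3 = Bw2 = (103, -33, -37)
Ratio: -33/28 = -1.1786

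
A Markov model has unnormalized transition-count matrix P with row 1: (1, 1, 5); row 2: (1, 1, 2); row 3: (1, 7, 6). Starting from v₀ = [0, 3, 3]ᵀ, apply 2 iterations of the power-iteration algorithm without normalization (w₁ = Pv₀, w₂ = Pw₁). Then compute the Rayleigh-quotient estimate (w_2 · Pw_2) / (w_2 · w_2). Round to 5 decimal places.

w1 = Pv₀ = (1·0 + 1·3 + 5·3; 1·0 + 1·3 + 2·3; 1·0 + 7·3 + 6·3) = (18, 9, 39)
w2 = Pw1 = (1·18 + 1·9 + 5·39; 1·18 + 1·9 + 2·39; 1·18 + 7·9 + 6·39) = (222, 105, 315)
Pw2 = (1902, 957, 2847)
w2·Pw2 = 222·1902 + 105·957 + 315·2847 = 1419534; w2·w2 = 222·222 + 105·105 + 315·315 = 159534
λ ≈ 1419534/159534 = 8.89800

8.89800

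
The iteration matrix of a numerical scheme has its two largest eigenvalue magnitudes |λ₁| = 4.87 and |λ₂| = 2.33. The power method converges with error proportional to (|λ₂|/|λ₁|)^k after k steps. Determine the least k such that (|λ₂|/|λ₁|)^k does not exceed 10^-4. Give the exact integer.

|λ₂/λ₁| = 2.33/4.87 = 0.47844
Need k ≥ ln(10^-4) / ln(0.47844) = -9.2103 / -0.7372 ≈ 12.493
Smallest integer k satisfying the bound: 13

13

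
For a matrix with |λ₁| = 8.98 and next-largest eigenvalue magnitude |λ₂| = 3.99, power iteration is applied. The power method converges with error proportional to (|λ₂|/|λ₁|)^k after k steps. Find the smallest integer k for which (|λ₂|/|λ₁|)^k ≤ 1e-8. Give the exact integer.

23

|λ₂/λ₁| = 3.99/8.98 = 0.44432
Need k ≥ ln(1e-8) / ln(0.44432) = -18.4207 / -0.8112 ≈ 22.708
Smallest integer k satisfying the bound: 23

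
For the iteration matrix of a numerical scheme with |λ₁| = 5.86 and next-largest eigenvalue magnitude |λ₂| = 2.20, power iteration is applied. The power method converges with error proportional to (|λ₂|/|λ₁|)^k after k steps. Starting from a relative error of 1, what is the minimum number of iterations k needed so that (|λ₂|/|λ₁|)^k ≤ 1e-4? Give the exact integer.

10

|λ₂/λ₁| = 2.20/5.86 = 0.37543
Need k ≥ ln(1e-4) / ln(0.37543) = -9.2103 / -0.9797 ≈ 9.401
Smallest integer k satisfying the bound: 10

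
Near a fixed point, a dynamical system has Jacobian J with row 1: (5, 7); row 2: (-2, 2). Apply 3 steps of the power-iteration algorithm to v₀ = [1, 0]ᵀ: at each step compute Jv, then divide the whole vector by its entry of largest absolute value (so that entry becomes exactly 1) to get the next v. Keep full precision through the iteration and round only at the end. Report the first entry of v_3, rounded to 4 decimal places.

0.8600

Jv0 = (5.00000, -2.00000); divide by 5.00000 → v1 = (1.00000, -0.40000)
Jv1 = (2.20000, -2.80000); divide by -2.80000 → v2 = (-0.78571, 1.00000)
Jv2 = (3.07143, 3.57143); divide by 3.57143 → v3 = (0.86000, 1.00000)
Requested entry of v3: -43/-50 = 0.8600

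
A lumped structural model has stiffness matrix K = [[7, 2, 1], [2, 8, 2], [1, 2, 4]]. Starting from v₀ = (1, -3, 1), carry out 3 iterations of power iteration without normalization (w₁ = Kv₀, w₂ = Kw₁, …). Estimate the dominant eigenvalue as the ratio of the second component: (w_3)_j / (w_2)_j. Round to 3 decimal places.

w1 = Kv₀ = (7·1 + 2·(-3) + 1·1; 2·1 + 8·(-3) + 2·1; 1·1 + 2·(-3) + 4·1) = (2, -20, -1)
w2 = Kw1 = (7·2 + 2·(-20) + 1·(-1); 2·2 + 8·(-20) + 2·(-1); 1·2 + 2·(-20) + 4·(-1)) = (-27, -158, -42)
w3 = Kw2 = (-547, -1402, -511)
Ratio at component: -1402 / -158 = 8.873

λ ≈ 8.873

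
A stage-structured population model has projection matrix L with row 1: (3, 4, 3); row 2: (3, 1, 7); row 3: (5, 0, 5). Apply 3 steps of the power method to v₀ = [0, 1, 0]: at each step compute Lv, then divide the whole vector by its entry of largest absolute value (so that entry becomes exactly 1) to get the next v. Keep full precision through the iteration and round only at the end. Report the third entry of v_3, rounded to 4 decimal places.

Lv0 = (4.00000, 1.00000, 0.00000); divide by 4.00000 → v1 = (1.00000, 0.25000, 0.00000)
Lv1 = (4.00000, 3.25000, 5.00000); divide by 5.00000 → v2 = (0.80000, 0.65000, 1.00000)
Lv2 = (8.00000, 10.05000, 9.00000); divide by 10.05000 → v3 = (0.79602, 1.00000, 0.89552)
Requested entry of v3: 180/201 = 0.8955

0.8955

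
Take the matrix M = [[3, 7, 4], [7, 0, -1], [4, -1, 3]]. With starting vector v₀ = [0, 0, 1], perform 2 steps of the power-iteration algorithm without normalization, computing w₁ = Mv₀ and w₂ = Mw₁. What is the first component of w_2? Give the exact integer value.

w1 = Mv₀ = (4, -1, 3)
w2 = Mw1 = (17, 25, 26)
The requested component of w2 is 17.

17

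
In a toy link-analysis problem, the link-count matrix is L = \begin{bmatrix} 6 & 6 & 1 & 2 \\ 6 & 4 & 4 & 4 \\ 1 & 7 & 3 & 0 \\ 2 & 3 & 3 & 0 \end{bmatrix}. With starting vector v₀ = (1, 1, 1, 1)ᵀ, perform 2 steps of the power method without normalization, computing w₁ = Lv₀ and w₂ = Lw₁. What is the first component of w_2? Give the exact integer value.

225

w1 = Lv₀ = (6·1 + 6·1 + 1·1 + 2·1; 6·1 + 4·1 + 4·1 + 4·1; 1·1 + 7·1 + 3·1 + 0·1; 2·1 + 3·1 + 3·1 + 0·1) = (15, 18, 11, 8)
w2 = Lw1 = (6·15 + 6·18 + 1·11 + 2·8; 6·15 + 4·18 + 4·11 + 4·8; 1·15 + 7·18 + 3·11 + 0·8; 2·15 + 3·18 + 3·11 + 0·8) = (225, 238, 174, 117)
The requested component of w2 is 225.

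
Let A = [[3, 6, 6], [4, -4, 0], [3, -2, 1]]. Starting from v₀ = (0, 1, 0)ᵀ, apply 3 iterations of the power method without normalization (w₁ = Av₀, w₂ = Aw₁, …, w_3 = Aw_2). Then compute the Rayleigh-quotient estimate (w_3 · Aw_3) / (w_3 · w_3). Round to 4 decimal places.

w1 = Av₀ = (6, -4, -2)
w2 = Aw1 = (-18, 40, 24)
w3 = Aw2 = (330, -232, -110)
Aw3 = (-1062, 2248, 1344)
w3·Aw3 = 330·(-1062) + (-232)·2248 + (-110)·1344 = -1019836; w3·w3 = 330·330 + (-232)·(-232) + (-110)·(-110) = 174824
λ ≈ -1019836/174824 = -5.8335

λ ≈ -5.8335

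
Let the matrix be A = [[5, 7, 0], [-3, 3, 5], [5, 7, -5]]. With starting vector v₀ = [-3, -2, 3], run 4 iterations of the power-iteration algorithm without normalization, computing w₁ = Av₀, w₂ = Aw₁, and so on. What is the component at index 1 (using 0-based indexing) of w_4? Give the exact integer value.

w1 = Av₀ = (-29, 18, -44)
w2 = Aw1 = (-19, -79, 201)
w3 = Aw2 = (-648, 825, -1653)
w4 = Aw3 = (2535, -3846, 10800)
The requested component of w4 is -3846.

-3846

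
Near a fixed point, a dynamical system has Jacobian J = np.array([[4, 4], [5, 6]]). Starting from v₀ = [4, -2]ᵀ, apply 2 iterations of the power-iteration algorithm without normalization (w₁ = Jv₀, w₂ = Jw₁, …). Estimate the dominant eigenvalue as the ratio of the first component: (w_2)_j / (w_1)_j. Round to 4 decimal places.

w1 = Jv₀ = (4·4 + 4·(-2); 5·4 + 6·(-2)) = (8, 8)
w2 = Jw1 = (4·8 + 4·8; 5·8 + 6·8) = (64, 88)
Ratio at component: 64 / 8 = 8.0000

8.0000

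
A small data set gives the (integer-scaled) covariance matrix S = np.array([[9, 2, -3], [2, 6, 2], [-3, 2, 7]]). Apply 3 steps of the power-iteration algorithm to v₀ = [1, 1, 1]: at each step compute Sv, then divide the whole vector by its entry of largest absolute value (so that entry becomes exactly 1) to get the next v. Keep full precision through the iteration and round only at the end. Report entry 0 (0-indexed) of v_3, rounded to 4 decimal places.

0.9681

Sv0 = (8.00000, 10.00000, 6.00000); divide by 10.00000 → v1 = (0.80000, 1.00000, 0.60000)
Sv1 = (7.40000, 8.80000, 3.80000); divide by 8.80000 → v2 = (0.84091, 1.00000, 0.43182)
Sv2 = (8.27273, 8.54545, 2.50000); divide by 8.54545 → v3 = (0.96809, 1.00000, 0.29255)
Requested entry of v3: 728/752 = 0.9681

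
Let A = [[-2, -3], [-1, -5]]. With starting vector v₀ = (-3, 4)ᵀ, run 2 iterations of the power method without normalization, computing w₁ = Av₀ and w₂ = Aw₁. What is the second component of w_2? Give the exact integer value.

91

w1 = Av₀ = ((-2)·(-3) + (-3)·4; (-1)·(-3) + (-5)·4) = (-6, -17)
w2 = Aw1 = ((-2)·(-6) + (-3)·(-17); (-1)·(-6) + (-5)·(-17)) = (63, 91)
The requested component of w2 is 91.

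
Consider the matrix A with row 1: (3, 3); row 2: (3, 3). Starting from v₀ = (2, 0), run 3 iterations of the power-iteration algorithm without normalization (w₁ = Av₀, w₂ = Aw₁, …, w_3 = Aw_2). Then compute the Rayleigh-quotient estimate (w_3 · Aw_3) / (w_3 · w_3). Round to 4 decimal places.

λ ≈ 6.0000

w1 = Av₀ = (3·2 + 3·0; 3·2 + 3·0) = (6, 6)
w2 = Aw1 = (3·6 + 3·6; 3·6 + 3·6) = (36, 36)
w3 = Aw2 = (216, 216)
Aw3 = (1296, 1296)
w3·Aw3 = 216·1296 + 216·1296 = 559872; w3·w3 = 216·216 + 216·216 = 93312
λ ≈ 559872/93312 = 6.0000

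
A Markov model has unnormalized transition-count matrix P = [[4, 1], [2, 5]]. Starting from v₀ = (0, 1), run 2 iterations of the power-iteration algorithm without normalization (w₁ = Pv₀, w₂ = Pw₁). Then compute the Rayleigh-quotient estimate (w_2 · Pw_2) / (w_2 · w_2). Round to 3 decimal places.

w1 = Pv₀ = (1, 5)
w2 = Pw1 = (9, 27)
Pw2 = (63, 153)
w2·Pw2 = 9·63 + 27·153 = 4698; w2·w2 = 9·9 + 27·27 = 810
λ ≈ 4698/810 = 5.800

λ ≈ 5.800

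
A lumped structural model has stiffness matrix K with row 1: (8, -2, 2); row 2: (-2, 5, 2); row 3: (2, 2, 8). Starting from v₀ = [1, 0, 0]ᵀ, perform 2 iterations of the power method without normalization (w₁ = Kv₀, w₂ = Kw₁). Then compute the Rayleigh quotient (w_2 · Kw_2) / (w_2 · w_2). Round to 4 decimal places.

w1 = Kv₀ = (8·1 + (-2)·0 + 2·0; (-2)·1 + 5·0 + 2·0; 2·1 + 2·0 + 8·0) = (8, -2, 2)
w2 = Kw1 = (8·8 + (-2)·(-2) + 2·2; (-2)·8 + 5·(-2) + 2·2; 2·8 + 2·(-2) + 8·2) = (72, -22, 28)
Kw2 = (676, -198, 324)
w2·Kw2 = 72·676 + (-22)·(-198) + 28·324 = 62100; w2·w2 = 72·72 + (-22)·(-22) + 28·28 = 6452
λ ≈ 62100/6452 = 9.6249

λ ≈ 9.6249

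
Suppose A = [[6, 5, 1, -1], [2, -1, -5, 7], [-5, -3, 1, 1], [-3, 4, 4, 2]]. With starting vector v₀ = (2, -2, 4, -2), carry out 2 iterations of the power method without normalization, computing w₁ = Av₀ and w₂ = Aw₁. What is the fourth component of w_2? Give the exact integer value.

-148

w1 = Av₀ = (8, -28, -2, -2)
w2 = Aw1 = (-92, 40, 40, -148)
The requested component of w2 is -148.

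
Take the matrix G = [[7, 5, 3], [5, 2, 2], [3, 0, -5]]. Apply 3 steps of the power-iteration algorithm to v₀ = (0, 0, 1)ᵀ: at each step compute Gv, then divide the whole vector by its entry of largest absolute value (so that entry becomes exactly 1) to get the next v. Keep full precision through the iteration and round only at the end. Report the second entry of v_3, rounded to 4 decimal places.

Gv0 = (3.00000, 2.00000, -5.00000); divide by -5.00000 → v1 = (-0.60000, -0.40000, 1.00000)
Gv1 = (-3.20000, -1.80000, -6.80000); divide by -6.80000 → v2 = (0.47059, 0.26471, 1.00000)
Gv2 = (7.61765, 4.88235, -3.58824); divide by 7.61765 → v3 = (1.00000, 0.64093, -0.47104)
Requested entry of v3: 166/259 = 0.6409

0.6409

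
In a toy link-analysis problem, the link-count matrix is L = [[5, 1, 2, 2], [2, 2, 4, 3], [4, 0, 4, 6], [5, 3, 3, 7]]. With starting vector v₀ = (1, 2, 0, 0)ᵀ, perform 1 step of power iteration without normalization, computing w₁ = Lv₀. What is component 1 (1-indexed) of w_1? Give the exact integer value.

w1 = Lv₀ = (5·1 + 1·2 + 2·0 + 2·0; 2·1 + 2·2 + 4·0 + 3·0; 4·1 + 0·2 + 4·0 + 6·0; 5·1 + 3·2 + 3·0 + 7·0) = (7, 6, 4, 11)
The requested component of w1 is 7.

7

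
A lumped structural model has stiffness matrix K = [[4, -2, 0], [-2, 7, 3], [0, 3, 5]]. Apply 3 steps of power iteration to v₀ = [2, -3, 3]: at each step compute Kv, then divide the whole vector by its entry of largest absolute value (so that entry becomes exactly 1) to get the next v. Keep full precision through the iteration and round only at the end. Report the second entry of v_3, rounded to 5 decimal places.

1.00000

Kv0 = (14.000000, -16.000000, 6.000000); divide by -16.000000 → v1 = (-0.875000, 1.000000, -0.375000)
Kv1 = (-5.500000, 7.625000, 1.125000); divide by 7.625000 → v2 = (-0.721311, 1.000000, 0.147541)
Kv2 = (-4.885246, 8.885246, 3.737705); divide by 8.885246 → v3 = (-0.549815, 1.000000, 0.420664)
Requested entry of v3: -1084/-1084 = 1.00000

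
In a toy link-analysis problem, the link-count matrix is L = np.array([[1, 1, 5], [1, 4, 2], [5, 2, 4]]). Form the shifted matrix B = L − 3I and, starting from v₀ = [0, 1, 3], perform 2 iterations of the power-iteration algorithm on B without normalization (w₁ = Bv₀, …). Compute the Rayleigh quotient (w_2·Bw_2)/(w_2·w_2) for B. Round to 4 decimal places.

μ ≈ 2.2000

B = L − 3I has rows (-2, 1, 5); (1, 1, 2); (5, 2, 1)
w1 = Bv₀ = ((-2)·0 + 1·1 + 5·3; 1·0 + 1·1 + 2·3; 5·0 + 2·1 + 1·3) = (16, 7, 5)
w2 = Bw1 = ((-2)·16 + 1·7 + 5·5; 1·16 + 1·7 + 2·5; 5·16 + 2·7 + 1·5) = (0, 33, 99)
Bw2 = (528, 231, 165)
w2·Bw2 = 23958; w2·w2 = 10890; μ ≈ 23958/10890 = 2.2000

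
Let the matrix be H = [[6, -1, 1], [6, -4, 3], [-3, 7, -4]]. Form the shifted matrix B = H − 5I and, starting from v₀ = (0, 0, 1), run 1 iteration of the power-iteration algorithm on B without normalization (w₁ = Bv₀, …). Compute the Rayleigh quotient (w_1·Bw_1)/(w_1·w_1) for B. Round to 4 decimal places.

μ ≈ -11.4945

B = H − 5I has rows (1, -1, 1); (6, -9, 3); (-3, 7, -9)
w1 = Bv₀ = (1·0 + (-1)·0 + 1·1; 6·0 + (-9)·0 + 3·1; (-3)·0 + 7·0 + (-9)·1) = (1, 3, -9)
Bw1 = (-11, -48, 99)
w1·Bw1 = -1046; w1·w1 = 91; μ ≈ -1046/91 = -11.4945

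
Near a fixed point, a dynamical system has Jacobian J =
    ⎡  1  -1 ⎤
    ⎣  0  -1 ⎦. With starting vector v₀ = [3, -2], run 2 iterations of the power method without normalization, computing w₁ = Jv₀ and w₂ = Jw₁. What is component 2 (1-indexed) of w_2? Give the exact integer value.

-2

w1 = Jv₀ = (5, 2)
w2 = Jw1 = (3, -2)
The requested component of w2 is -2.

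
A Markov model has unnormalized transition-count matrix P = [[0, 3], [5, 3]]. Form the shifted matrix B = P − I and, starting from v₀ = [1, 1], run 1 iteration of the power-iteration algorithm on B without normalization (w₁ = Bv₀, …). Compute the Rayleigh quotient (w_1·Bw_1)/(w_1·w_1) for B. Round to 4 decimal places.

B = P − I has rows (-1, 3); (5, 2)
w1 = Bv₀ = ((-1)·1 + 3·1; 5·1 + 2·1) = (2, 7)
Bw1 = (19, 24)
w1·Bw1 = 206; w1·w1 = 53; μ ≈ 206/53 = 3.8868

3.8868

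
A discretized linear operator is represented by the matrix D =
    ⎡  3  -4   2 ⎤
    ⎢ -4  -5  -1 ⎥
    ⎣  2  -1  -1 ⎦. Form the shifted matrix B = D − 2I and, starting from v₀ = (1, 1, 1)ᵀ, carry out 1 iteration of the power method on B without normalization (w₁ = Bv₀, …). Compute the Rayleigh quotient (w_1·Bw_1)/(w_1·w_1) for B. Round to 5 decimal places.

-7.75168

B = D − 2I has rows (1, -4, 2); (-4, -7, -1); (2, -1, -3)
w1 = Bv₀ = (1·1 + (-4)·1 + 2·1; (-4)·1 + (-7)·1 + (-1)·1; 2·1 + (-1)·1 + (-3)·1) = (-1, -12, -2)
Bw1 = (43, 90, 16)
w1·Bw1 = -1155; w1·w1 = 149; μ ≈ -1155/149 = -7.75168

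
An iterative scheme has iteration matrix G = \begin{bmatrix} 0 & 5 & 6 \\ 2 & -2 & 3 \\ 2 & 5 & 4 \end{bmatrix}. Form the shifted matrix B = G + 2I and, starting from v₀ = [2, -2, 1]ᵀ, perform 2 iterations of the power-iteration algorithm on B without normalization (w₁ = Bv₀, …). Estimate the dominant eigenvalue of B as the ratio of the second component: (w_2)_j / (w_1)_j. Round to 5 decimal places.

B = G + 2I has rows (2, 5, 6); (2, 0, 3); (2, 5, 6)
w1 = Bv₀ = (2·2 + 5·(-2) + 6·1; 2·2 + 0·(-2) + 3·1; 2·2 + 5·(-2) + 6·1) = (0, 7, 0)
w2 = Bw1 = (2·0 + 5·7 + 6·0; 2·0 + 0·7 + 3·0; 2·0 + 5·7 + 6·0) = (35, 0, 35)
Ratio: 0/7 = 0.00000

μ ≈ 0.00000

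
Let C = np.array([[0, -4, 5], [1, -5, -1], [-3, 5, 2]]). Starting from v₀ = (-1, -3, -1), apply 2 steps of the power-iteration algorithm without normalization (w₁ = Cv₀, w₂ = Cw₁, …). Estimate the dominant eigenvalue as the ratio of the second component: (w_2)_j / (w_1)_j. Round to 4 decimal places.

λ ≈ -3.6000

w1 = Cv₀ = (0·(-1) + (-4)·(-3) + 5·(-1); 1·(-1) + (-5)·(-3) + (-1)·(-1); (-3)·(-1) + 5·(-3) + 2·(-1)) = (7, 15, -14)
w2 = Cw1 = (0·7 + (-4)·15 + 5·(-14); 1·7 + (-5)·15 + (-1)·(-14); (-3)·7 + 5·15 + 2·(-14)) = (-130, -54, 26)
Ratio at component: -54 / 15 = -3.6000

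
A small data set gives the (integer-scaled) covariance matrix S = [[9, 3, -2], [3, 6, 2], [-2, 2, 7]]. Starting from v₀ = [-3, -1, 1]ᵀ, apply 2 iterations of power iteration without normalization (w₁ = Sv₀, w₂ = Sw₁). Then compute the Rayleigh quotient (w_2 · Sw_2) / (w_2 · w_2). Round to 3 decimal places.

λ ≈ 10.980

w1 = Sv₀ = (9·(-3) + 3·(-1) + (-2)·1; 3·(-3) + 6·(-1) + 2·1; (-2)·(-3) + 2·(-1) + 7·1) = (-32, -13, 11)
w2 = Sw1 = (9·(-32) + 3·(-13) + (-2)·11; 3·(-32) + 6·(-13) + 2·11; (-2)·(-32) + 2·(-13) + 7·11) = (-349, -152, 115)
Sw2 = (-3827, -1729, 1199)
w2·Sw2 = (-349)·(-3827) + (-152)·(-1729) + 115·1199 = 1736316; w2·w2 = (-349)·(-349) + (-152)·(-152) + 115·115 = 158130
λ ≈ 1736316/158130 = 10.980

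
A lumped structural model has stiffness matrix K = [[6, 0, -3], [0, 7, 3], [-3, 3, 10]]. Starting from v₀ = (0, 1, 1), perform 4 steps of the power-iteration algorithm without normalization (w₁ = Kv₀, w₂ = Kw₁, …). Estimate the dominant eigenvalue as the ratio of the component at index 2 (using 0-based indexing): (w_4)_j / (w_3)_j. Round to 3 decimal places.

λ ≈ 12.905

w1 = Kv₀ = (6·0 + 0·1 + (-3)·1; 0·0 + 7·1 + 3·1; (-3)·0 + 3·1 + 10·1) = (-3, 10, 13)
w2 = Kw1 = (6·(-3) + 0·10 + (-3)·13; 0·(-3) + 7·10 + 3·13; (-3)·(-3) + 3·10 + 10·13) = (-57, 109, 169)
w3 = Kw2 = (-849, 1270, 2188)
w4 = Kw3 = (-11658, 15454, 28237)
Ratio at component: 28237 / 2188 = 12.905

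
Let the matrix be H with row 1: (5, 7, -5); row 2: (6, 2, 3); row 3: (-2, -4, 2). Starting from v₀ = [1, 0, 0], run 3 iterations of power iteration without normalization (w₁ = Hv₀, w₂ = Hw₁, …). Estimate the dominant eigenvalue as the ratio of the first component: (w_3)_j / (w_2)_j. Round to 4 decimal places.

w1 = Hv₀ = (5·1 + 7·0 + (-5)·0; 6·1 + 2·0 + 3·0; (-2)·1 + (-4)·0 + 2·0) = (5, 6, -2)
w2 = Hw1 = (5·5 + 7·6 + (-5)·(-2); 6·5 + 2·6 + 3·(-2); (-2)·5 + (-4)·6 + 2·(-2)) = (77, 36, -38)
w3 = Hw2 = (827, 420, -374)
Ratio at component: 827 / 77 = 10.7403

λ ≈ 10.7403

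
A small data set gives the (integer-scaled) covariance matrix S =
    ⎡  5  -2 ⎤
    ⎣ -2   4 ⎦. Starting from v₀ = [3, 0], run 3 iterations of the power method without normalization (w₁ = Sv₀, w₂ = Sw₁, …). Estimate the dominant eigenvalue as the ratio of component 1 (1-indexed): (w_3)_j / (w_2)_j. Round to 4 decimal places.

w1 = Sv₀ = (5·3 + (-2)·0; (-2)·3 + 4·0) = (15, -6)
w2 = Sw1 = (5·15 + (-2)·(-6); (-2)·15 + 4·(-6)) = (87, -54)
w3 = Sw2 = (543, -390)
Ratio at component: 543 / 87 = 6.2414

λ ≈ 6.2414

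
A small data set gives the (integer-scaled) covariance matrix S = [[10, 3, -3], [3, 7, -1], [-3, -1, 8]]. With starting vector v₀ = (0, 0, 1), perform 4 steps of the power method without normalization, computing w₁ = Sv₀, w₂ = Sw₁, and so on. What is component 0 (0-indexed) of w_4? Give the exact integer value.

w1 = Sv₀ = (-3, -1, 8)
w2 = Sw1 = (-57, -24, 74)
w3 = Sw2 = (-864, -413, 787)
w4 = Sw3 = (-12240, -6270, 9301)
The requested component of w4 is -12240.

-12240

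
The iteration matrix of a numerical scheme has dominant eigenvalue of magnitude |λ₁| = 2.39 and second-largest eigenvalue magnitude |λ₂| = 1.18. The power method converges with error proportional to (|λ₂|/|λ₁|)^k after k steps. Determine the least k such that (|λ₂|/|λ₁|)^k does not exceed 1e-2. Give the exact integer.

|λ₂/λ₁| = 1.18/2.39 = 0.49372
Need k ≥ ln(1e-2) / ln(0.49372) = -4.6052 / -0.7058 ≈ 6.525
Smallest integer k satisfying the bound: 7

7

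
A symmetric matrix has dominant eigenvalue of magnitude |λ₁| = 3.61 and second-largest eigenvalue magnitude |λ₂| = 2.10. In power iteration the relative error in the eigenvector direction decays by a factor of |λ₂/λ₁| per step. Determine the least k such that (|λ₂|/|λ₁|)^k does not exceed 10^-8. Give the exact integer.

35

|λ₂/λ₁| = 2.10/3.61 = 0.58172
Need k ≥ ln(10^-8) / ln(0.58172) = -18.4207 / -0.5418 ≈ 34.001
Smallest integer k satisfying the bound: 35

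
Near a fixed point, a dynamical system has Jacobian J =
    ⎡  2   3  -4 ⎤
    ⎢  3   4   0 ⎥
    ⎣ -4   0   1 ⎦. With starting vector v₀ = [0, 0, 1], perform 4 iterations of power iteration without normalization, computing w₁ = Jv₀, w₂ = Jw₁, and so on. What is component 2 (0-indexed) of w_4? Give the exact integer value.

w1 = Jv₀ = (-4, 0, 1)
w2 = Jw1 = (-12, -12, 17)
w3 = Jw2 = (-128, -84, 65)
w4 = Jw3 = (-768, -720, 577)
The requested component of w4 is 577.

577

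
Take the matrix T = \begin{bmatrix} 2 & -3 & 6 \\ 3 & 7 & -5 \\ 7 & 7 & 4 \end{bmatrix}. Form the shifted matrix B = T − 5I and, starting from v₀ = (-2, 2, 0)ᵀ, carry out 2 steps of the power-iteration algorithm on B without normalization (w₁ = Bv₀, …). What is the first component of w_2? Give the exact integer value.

6

B = T − 5I has rows (-3, -3, 6); (3, 2, -5); (7, 7, -1)
w1 = Bv₀ = ((-3)·(-2) + (-3)·2 + 6·0; 3·(-2) + 2·2 + (-5)·0; 7·(-2) + 7·2 + (-1)·0) = (0, -2, 0)
w2 = Bw1 = ((-3)·0 + (-3)·(-2) + 6·0; 3·0 + 2·(-2) + (-5)·0; 7·0 + 7·(-2) + (-1)·0) = (6, -4, -14)
Requested component of w2: 6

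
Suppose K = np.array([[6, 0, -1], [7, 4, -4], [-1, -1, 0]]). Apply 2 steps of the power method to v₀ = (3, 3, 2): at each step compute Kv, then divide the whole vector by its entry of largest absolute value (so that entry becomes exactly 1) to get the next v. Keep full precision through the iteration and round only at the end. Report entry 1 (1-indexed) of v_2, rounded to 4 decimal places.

Kv0 = (16.00000, 25.00000, -6.00000); divide by 25.00000 → v1 = (0.64000, 1.00000, -0.24000)
Kv1 = (4.08000, 9.44000, -1.64000); divide by 9.44000 → v2 = (0.43220, 1.00000, -0.17373)
Requested entry of v2: 102/236 = 0.4322

0.4322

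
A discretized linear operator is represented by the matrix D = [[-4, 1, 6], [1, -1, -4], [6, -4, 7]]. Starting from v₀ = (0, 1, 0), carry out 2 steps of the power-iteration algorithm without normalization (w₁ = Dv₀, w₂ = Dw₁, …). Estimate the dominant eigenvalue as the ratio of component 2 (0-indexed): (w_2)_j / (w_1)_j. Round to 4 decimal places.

w1 = Dv₀ = (1, -1, -4)
w2 = Dw1 = (-29, 18, -18)
Ratio at component: -18 / -4 = 4.5000

λ ≈ 4.5000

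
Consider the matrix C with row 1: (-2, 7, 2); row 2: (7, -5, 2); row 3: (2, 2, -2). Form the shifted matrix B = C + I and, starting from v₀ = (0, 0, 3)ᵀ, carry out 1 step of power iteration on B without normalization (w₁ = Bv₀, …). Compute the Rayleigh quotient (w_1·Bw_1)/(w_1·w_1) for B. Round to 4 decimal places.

2.1111

B = C + I has rows (-1, 7, 2); (7, -4, 2); (2, 2, -1)
w1 = Bv₀ = (6, 6, -3)
Bw1 = (30, 12, 27)
w1·Bw1 = 171; w1·w1 = 81; μ ≈ 171/81 = 2.1111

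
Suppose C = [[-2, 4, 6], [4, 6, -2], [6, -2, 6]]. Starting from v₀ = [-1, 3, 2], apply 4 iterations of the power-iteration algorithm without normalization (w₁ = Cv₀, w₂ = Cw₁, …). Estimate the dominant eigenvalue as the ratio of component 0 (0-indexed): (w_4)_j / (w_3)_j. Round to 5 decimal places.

λ ≈ 1.44385

w1 = Cv₀ = ((-2)·(-1) + 4·3 + 6·2; 4·(-1) + 6·3 + (-2)·2; 6·(-1) + (-2)·3 + 6·2) = (26, 10, 0)
w2 = Cw1 = ((-2)·26 + 4·10 + 6·0; 4·26 + 6·10 + (-2)·0; 6·26 + (-2)·10 + 6·0) = (-12, 164, 136)
w3 = Cw2 = (1496, 664, 416)
w4 = Cw3 = (2160, 9136, 10144)
Ratio at component: 2160 / 1496 = 1.44385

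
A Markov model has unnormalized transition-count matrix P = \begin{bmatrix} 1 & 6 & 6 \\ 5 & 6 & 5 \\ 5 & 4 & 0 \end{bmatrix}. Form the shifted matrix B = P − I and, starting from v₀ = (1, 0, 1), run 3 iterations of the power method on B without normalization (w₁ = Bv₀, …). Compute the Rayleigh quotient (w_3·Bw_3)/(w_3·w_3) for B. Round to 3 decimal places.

12.066

B = P − I has rows (0, 6, 6); (5, 5, 5); (5, 4, -1)
w1 = Bv₀ = (6, 10, 4)
w2 = Bw1 = (84, 100, 66)
w3 = Bw2 = (996, 1250, 754)
Bw3 = (12024, 15000, 9226)
w3·Bw3 = 37682308; w3·w3 = 3123032; μ ≈ 37682308/3123032 = 12.066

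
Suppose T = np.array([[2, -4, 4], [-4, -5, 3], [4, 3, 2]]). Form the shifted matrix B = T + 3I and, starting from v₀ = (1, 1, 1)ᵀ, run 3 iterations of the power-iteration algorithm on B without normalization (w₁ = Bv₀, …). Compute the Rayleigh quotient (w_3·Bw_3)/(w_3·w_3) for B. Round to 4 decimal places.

μ ≈ 8.6667

B = T + 3I has rows (5, -4, 4); (-4, -2, 3); (4, 3, 5)
w1 = Bv₀ = (5·1 + (-4)·1 + 4·1; (-4)·1 + (-2)·1 + 3·1; 4·1 + 3·1 + 5·1) = (5, -3, 12)
w2 = Bw1 = (5·5 + (-4)·(-3) + 4·12; (-4)·5 + (-2)·(-3) + 3·12; 4·5 + 3·(-3) + 5·12) = (85, 22, 71)
w3 = Bw2 = (621, -171, 761)
Bw3 = (6833, 141, 5776)
w3·Bw3 = 8614718; w3·w3 = 994003; μ ≈ 8614718/994003 = 8.6667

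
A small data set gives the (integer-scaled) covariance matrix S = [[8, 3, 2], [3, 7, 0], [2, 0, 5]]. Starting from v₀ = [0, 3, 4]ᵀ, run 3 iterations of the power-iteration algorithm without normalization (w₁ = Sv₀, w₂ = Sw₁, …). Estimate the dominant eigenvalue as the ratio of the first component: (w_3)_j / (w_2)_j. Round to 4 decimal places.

λ ≈ 11.6067

w1 = Sv₀ = (8·0 + 3·3 + 2·4; 3·0 + 7·3 + 0·4; 2·0 + 0·3 + 5·4) = (17, 21, 20)
w2 = Sw1 = (8·17 + 3·21 + 2·20; 3·17 + 7·21 + 0·20; 2·17 + 0·21 + 5·20) = (239, 198, 134)
w3 = Sw2 = (2774, 2103, 1148)
Ratio at component: 2774 / 239 = 11.6067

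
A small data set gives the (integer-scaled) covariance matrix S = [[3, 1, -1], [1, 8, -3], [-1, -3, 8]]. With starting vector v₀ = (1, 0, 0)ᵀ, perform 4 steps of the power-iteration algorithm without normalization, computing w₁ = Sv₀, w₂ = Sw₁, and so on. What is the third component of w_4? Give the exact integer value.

-1876

w1 = Sv₀ = (3·1 + 1·0 + (-1)·0; 1·1 + 8·0 + (-3)·0; (-1)·1 + (-3)·0 + 8·0) = (3, 1, -1)
w2 = Sw1 = (3·3 + 1·1 + (-1)·(-1); 1·3 + 8·1 + (-3)·(-1); (-1)·3 + (-3)·1 + 8·(-1)) = (11, 14, -14)
w3 = Sw2 = (61, 165, -165)
w4 = Sw3 = (513, 1876, -1876)
The requested component of w4 is -1876.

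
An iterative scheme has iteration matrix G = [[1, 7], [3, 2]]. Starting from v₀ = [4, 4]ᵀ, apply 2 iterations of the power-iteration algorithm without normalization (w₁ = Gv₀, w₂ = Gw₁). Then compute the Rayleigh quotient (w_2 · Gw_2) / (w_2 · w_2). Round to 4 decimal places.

6.2499

w1 = Gv₀ = (1·4 + 7·4; 3·4 + 2·4) = (32, 20)
w2 = Gw1 = (1·32 + 7·20; 3·32 + 2·20) = (172, 136)
Gw2 = (1124, 788)
w2·Gw2 = 172·1124 + 136·788 = 300496; w2·w2 = 172·172 + 136·136 = 48080
λ ≈ 300496/48080 = 6.2499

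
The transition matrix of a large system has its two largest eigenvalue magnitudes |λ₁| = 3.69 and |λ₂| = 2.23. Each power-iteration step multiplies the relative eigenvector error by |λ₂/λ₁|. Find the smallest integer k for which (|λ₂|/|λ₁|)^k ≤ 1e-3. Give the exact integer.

14

|λ₂/λ₁| = 2.23/3.69 = 0.60434
Need k ≥ ln(1e-3) / ln(0.60434) = -6.9078 / -0.5036 ≈ 13.716
Smallest integer k satisfying the bound: 14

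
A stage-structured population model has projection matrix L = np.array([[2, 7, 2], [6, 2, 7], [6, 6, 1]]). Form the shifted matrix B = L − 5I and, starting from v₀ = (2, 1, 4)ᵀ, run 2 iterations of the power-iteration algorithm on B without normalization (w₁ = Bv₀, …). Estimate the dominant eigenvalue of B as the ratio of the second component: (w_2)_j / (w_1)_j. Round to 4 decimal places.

B = L − 5I has rows (-3, 7, 2); (6, -3, 7); (6, 6, -4)
w1 = Bv₀ = (9, 37, 2)
w2 = Bw1 = (236, -43, 268)
Ratio: -43/37 = -1.1622

-1.1622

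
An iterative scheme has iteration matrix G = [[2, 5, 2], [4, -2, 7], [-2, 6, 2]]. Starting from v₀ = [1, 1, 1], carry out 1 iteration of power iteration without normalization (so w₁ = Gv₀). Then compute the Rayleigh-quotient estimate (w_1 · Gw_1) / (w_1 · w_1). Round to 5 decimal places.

λ ≈ 7.59091

w1 = Gv₀ = (2·1 + 5·1 + 2·1; 4·1 + (-2)·1 + 7·1; (-2)·1 + 6·1 + 2·1) = (9, 9, 6)
Gw1 = (75, 60, 48)
w1·Gw1 = 9·75 + 9·60 + 6·48 = 1503; w1·w1 = 9·9 + 9·9 + 6·6 = 198
λ ≈ 1503/198 = 7.59091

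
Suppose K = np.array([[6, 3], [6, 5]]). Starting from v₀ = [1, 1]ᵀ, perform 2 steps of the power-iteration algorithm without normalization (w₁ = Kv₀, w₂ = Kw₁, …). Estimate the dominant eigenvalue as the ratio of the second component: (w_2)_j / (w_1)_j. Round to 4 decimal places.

w1 = Kv₀ = (6·1 + 3·1; 6·1 + 5·1) = (9, 11)
w2 = Kw1 = (6·9 + 3·11; 6·9 + 5·11) = (87, 109)
Ratio at component: 109 / 11 = 9.9091

9.9091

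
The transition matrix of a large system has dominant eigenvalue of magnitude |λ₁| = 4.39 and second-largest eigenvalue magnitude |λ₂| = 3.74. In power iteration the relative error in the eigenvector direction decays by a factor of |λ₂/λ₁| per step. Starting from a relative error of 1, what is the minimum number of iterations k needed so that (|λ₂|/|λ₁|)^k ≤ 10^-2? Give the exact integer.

|λ₂/λ₁| = 3.74/4.39 = 0.85194
Need k ≥ ln(10^-2) / ln(0.85194) = -4.6052 / -0.1602 ≈ 28.739
Smallest integer k satisfying the bound: 29

29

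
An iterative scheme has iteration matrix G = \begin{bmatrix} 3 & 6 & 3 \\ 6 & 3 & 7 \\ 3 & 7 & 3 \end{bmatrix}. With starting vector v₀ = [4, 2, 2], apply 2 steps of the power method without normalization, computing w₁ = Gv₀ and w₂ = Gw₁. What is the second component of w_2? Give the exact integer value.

w1 = Gv₀ = (3·4 + 6·2 + 3·2; 6·4 + 3·2 + 7·2; 3·4 + 7·2 + 3·2) = (30, 44, 32)
w2 = Gw1 = (3·30 + 6·44 + 3·32; 6·30 + 3·44 + 7·32; 3·30 + 7·44 + 3·32) = (450, 536, 494)
The requested component of w2 is 536.

536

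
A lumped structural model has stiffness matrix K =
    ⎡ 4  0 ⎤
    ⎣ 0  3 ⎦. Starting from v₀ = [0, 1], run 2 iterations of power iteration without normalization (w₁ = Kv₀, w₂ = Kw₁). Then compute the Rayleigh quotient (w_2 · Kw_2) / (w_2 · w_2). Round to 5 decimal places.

3.00000

w1 = Kv₀ = (0, 3)
w2 = Kw1 = (0, 9)
Kw2 = (0, 27)
w2·Kw2 = 0·0 + 9·27 = 243; w2·w2 = 0·0 + 9·9 = 81
λ ≈ 243/81 = 3.00000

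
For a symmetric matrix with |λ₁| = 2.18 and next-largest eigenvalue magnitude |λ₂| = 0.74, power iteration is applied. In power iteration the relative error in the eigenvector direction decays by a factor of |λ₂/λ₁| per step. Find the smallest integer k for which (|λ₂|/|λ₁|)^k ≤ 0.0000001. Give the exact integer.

|λ₂/λ₁| = 0.74/2.18 = 0.33945
Need k ≥ ln(0.0000001) / ln(0.33945) = -16.1181 / -1.0804 ≈ 14.918
Smallest integer k satisfying the bound: 15

15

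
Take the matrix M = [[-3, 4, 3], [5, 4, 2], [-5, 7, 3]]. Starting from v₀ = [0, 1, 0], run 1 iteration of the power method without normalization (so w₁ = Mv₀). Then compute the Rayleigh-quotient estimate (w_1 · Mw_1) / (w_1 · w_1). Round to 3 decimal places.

w1 = Mv₀ = ((-3)·0 + 4·1 + 3·0; 5·0 + 4·1 + 2·0; (-5)·0 + 7·1 + 3·0) = (4, 4, 7)
Mw1 = (25, 50, 29)
w1·Mw1 = 4·25 + 4·50 + 7·29 = 503; w1·w1 = 4·4 + 4·4 + 7·7 = 81
λ ≈ 503/81 = 6.210

6.210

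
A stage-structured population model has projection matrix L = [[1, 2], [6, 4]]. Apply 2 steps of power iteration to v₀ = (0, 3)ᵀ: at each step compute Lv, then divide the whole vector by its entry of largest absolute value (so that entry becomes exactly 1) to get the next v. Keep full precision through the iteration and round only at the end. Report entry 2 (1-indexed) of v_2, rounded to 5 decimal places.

Lv0 = (6.000000, 12.000000); divide by 12.000000 → v1 = (0.500000, 1.000000)
Lv1 = (2.500000, 7.000000); divide by 7.000000 → v2 = (0.357143, 1.000000)
Requested entry of v2: 84/84 = 1.00000

1.00000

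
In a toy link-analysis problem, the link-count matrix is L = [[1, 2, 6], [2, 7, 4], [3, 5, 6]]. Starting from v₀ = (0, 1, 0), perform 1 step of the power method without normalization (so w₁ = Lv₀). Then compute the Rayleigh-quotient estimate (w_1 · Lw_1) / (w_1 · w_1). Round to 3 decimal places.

12.282

w1 = Lv₀ = (1·0 + 2·1 + 6·0; 2·0 + 7·1 + 4·0; 3·0 + 5·1 + 6·0) = (2, 7, 5)
Lw1 = (46, 73, 71)
w1·Lw1 = 2·46 + 7·73 + 5·71 = 958; w1·w1 = 2·2 + 7·7 + 5·5 = 78
λ ≈ 958/78 = 12.282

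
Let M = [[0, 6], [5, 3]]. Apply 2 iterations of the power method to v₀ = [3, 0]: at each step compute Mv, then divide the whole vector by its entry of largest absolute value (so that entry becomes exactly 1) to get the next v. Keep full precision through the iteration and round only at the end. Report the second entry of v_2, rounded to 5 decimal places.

Mv0 = (0.000000, 15.000000); divide by 15.000000 → v1 = (0.000000, 1.000000)
Mv1 = (6.000000, 3.000000); divide by 6.000000 → v2 = (1.000000, 0.500000)
Requested entry of v2: 45/90 = 0.50000

0.50000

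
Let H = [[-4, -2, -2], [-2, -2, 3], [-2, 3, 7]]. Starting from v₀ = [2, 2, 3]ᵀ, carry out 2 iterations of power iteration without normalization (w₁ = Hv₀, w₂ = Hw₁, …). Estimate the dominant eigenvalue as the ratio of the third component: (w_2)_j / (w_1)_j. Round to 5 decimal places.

w1 = Hv₀ = ((-4)·2 + (-2)·2 + (-2)·3; (-2)·2 + (-2)·2 + 3·3; (-2)·2 + 3·2 + 7·3) = (-18, 1, 23)
w2 = Hw1 = ((-4)·(-18) + (-2)·1 + (-2)·23; (-2)·(-18) + (-2)·1 + 3·23; (-2)·(-18) + 3·1 + 7·23) = (24, 103, 200)
Ratio at component: 200 / 23 = 8.69565

λ ≈ 8.69565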